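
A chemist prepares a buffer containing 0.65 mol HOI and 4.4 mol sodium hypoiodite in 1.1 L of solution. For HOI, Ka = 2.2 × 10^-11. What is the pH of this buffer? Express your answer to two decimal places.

pH = 11.49

pKa = −log(2.2 × 10^-11) = 10.658
Henderson–Hasselbalch: pH = pKa + log([OI-]/[HOI]) = 10.658 + log(4.4/0.65)
pH = 10.658 + (+0.831) = 11.49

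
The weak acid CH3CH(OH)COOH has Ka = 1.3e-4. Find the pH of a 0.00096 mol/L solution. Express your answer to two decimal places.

pH = 3.53

CH3CH(OH)COOH ⇌ CH3CH(OH)COO- + H+
Ka = [H+]²/(0.00096 − [H+]) = 1.3 × 10^-4
[H+] is not negligible relative to C₀; solve [H+]² + 0.00013·[H+] − 1.25e-07 = 0.
[H+] = [−0.00013 + √(0.00013² + 4.99e-07)]/2 = 2.94 × 10^-4 M
pH = −log[H+] = −log(2.94 × 10^-4) = 3.53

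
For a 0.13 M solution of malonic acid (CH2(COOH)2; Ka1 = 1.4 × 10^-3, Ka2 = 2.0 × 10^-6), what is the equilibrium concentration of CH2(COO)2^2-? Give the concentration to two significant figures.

First ionization gives [H+] ≈ [CH2(COOH)COO-] = 1.28 × 10^-2 M.
Second step: Ka2 = [H+][CH2(COO)2^2-]/[CH2(COOH)COO-] ≈ [CH2(COO)2^2-] (since [H+] ≈ [CH2(COOH)COO-]).
So [CH2(COO)2^2-] ≈ Ka2.

2.0 × 10^-6 M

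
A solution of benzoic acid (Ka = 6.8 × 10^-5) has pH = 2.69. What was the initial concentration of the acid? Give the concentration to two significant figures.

C₀ = 6.3 × 10^-2 M

[H+] = 10^(-2.69) = 2.04 × 10^-3 M = x
Ka = x²/(C₀ − x) ⇒ C₀ = x + x²/Ka
C₀ = 2.04 × 10^-3 + (2.04 × 10^-3)²/(6.8 × 10^-5) = 6.32 × 10^-2 M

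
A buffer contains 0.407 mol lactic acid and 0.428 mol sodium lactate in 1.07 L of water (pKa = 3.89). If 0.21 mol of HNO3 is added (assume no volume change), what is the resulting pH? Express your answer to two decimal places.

pH = 3.44

Added H+ converts CH3CH(OH)COO- to CH3CH(OH)COOH: CH3CH(OH)COOH → 0.617 mol, CH3CH(OH)COO- → 0.218 mol.
Henderson–Hasselbalch with mole ratio 0.218/0.617: pH = 3.89 + (-0.452)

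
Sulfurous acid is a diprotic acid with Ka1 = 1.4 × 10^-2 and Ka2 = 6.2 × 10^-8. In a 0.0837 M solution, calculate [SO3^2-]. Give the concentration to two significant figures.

First ionization gives [H+] ≈ [HSO3-] = 2.79 × 10^-2 M.
Second step: Ka2 = [H+][SO3^2-]/[HSO3-] ≈ [SO3^2-] (since [H+] ≈ [HSO3-]).
So [SO3^2-] ≈ Ka2.

6.2 × 10^-8 M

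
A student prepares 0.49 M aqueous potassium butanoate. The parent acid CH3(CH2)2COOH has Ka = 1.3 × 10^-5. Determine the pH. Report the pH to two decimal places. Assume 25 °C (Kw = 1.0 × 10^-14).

CH3(CH2)2COO- is the conjugate base of the weak acid CH3(CH2)2COOH.
Kb = Kw/Ka = 1.0×10^-14 / 1.3 × 10^-5 = 7.69 × 10^-10
Kb = x²/(0.49 − x) = 7.69 × 10^-10
Since Kb ≪ C₀, x ≈ √(Kb·C₀) = 1.94 × 10^-5 M.
pOH = 4.71, so pH = 14.00 − pOH = 9.29

pH = 9.29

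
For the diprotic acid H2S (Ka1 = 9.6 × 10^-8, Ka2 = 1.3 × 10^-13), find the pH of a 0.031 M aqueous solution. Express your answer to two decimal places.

pH = 4.26

Ka1 ≫ Ka2, so treat the first dissociation as the only significant source of H+.
Ka1 = x²/(0.031 − x) = 9.6 × 10^-8
x ≈ √(9.6 × 10^-8 × 0.031) = 5.46 × 10^-5 M
pH = −log(5.46 × 10^-5) = 4.26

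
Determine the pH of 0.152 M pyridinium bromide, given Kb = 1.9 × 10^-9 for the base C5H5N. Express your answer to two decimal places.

pH = 3.05

C5H5NH+ is the conjugate acid of the weak base C5H5N.
Ka = Kw/Kb = 1.0×10^-14 / 1.9 × 10^-9 = 5.26 × 10^-6
From the ICE table, Ka = [H+]²/(0.152 − [H+]) = 5.26 × 10^-6.
Neglecting [H+] in the denominator: [H+] = √(5.26 × 10^-6 × 0.152) = 8.94 × 10^-4 M
Check: 0.59% ionized — well under 5%, approximation valid.
pH = −log[H+] = −log(8.94 × 10^-4) = 3.05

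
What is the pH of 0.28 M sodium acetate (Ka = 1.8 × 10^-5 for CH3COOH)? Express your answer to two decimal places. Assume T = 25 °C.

pH = 9.10

CH3COO- is the conjugate base of the weak acid CH3COOH.
Kb = Kw/Ka = 1.0×10^-14 / 1.8 × 10^-5 = 5.56 × 10^-10
Kb = x²/(0.28 − x) = 5.56 × 10^-10
Assume x ≪ 0.28: x ≈ √(5.56 × 10^-10 × 0.28) = 1.25 × 10^-5 M
(x/C₀ = 0.0045% < 5%, so the approximation holds.)
pOH = 4.90, so pH = 14.00 − pOH = 9.10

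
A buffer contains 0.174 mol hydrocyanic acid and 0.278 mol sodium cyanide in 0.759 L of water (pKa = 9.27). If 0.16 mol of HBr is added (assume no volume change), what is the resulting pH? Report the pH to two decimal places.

pH = 8.82

After neutralization: n(HCN) = 0.334 mol, n(CN-) = 0.118 mol.
pH = pKa + log([A⁻]/[HA]) = 9.27 + log(0.118/0.334) = 9.27 -0.452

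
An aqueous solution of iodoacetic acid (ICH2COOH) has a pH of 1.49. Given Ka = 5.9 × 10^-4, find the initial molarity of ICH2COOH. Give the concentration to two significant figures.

[H+] = 10^(-1.49) = 3.24 × 10^-2 M = x
Ka = x²/(C₀ − x) ⇒ C₀ = x + x²/Ka
C₀ = 3.24 × 10^-2 + (3.24 × 10^-2)²/(5.9 × 10^-4) = 1.81 M

C₀ = 1.8 M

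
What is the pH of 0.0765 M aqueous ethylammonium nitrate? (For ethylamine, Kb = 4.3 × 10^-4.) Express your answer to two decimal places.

pH = 5.87

C2H5NH3+ is the conjugate acid of the weak base C2H5NH2.
Ka = Kw/Kb = 1.0×10^-14 / 4.3 × 10^-4 = 2.33 × 10^-11
Ka = [H+]²/(0.0765 − [H+]) = 2.33 × 10^-11
Since Ka ≪ C₀, [H+] ≈ √(Ka·C₀) = 1.34 × 10^-6 M.
Check: 0.0017% ionized — well under 5%, approximation valid.
pH = −log[H+] = −log(1.34 × 10^-6) = 5.87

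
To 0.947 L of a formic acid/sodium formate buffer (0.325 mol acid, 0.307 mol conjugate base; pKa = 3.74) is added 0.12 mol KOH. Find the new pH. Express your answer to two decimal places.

After neutralization: n(HCOOH) = 0.205 mol, n(HCOO-) = 0.427 mol.
Henderson–Hasselbalch with mole ratio 0.427/0.205: pH = 3.74 + (+0.319)

pH = 4.06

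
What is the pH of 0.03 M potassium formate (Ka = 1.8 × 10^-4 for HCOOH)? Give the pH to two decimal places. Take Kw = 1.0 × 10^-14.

HCOO- is the conjugate base of the weak acid HCOOH.
Kb = Kw/Ka = 1.0×10^-14 / 1.8 × 10^-4 = 5.56 × 10^-11
Kb = x²/(0.03 − x) = 5.56 × 10^-11
Neglecting x in the denominator: x = √(5.56 × 10^-11 × 0.03) = 1.29 × 10^-6 M
(x/C₀ = 0.0043% < 5%, so the approximation holds.)
pOH = −log(1.29 × 10^-6) = 5.89; pH = 14.00 − 5.89 = 8.11

pH = 8.11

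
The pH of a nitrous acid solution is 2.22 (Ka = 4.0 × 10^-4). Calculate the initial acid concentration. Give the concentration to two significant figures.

C₀ = 9.7 × 10^-2 M

[H+] = 10^(-2.22) = 6.03 × 10^-3 M = x
Ka = x²/(C₀ − x) ⇒ C₀ = x + x²/Ka
C₀ = 6.03 × 10^-3 + (6.03 × 10^-3)²/(4.0 × 10^-4) = 9.69 × 10^-2 M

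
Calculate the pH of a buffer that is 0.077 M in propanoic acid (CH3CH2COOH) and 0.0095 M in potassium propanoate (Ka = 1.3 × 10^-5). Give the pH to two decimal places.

pKa = −log(1.3 × 10^-5) = 4.886
Using pH = pKa + log([base]/[acid]) with [base]/[acid] = 0.0095/0.077:
pH = 4.886 + (-0.909) = 3.98

pH = 3.98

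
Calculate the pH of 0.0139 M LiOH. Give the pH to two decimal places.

pH = 12.14

LiOH is a strong base; [OH-] = 0.0139 M.
pOH = -log(0.0139) = 1.86
pH = 14.00 - 1.86 = 12.14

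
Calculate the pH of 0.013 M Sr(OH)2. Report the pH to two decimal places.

Sr(OH)2 is a strong base (each formula unit releases 2 OH-); [OH-] = 0.026 M.
pOH = -log(0.026) = 1.59
pH = 14.00 - 1.59 = 12.41

pH = 12.41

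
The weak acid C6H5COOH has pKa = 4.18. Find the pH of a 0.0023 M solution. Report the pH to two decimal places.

C6H5COOH ⇌ C6H5COO- + H+
Ka = 10^(−4.18) = 6.61 × 10^-5
Let x = [H+] at equilibrium. Ka = x²/(0.0023 − x).
The 5% rule fails; solving x² + Ka·x − Ka·C₀ = 0 exactly:
x = (−Ka + √(Ka² + 4·Ka·C₀))/2 = 3.58 × 10^-4 M
pH = −log[H+] = −log(3.58 × 10^-4) = 3.45

pH = 3.45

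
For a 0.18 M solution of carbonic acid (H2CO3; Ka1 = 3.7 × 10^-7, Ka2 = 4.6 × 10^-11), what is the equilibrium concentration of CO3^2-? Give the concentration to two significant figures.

4.6 × 10^-11 M

First ionization gives [H+] ≈ [HCO3-] = 2.58 × 10^-4 M.
Second step: Ka2 = [H+][CO3^2-]/[HCO3-] ≈ [CO3^2-] (since [H+] ≈ [HCO3-]).
So [CO3^2-] ≈ Ka2.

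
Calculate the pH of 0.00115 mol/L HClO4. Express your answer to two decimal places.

pH = 2.94

HClO4 is a strong acid and dissociates completely, so [H+] = 0.00115 M.
pH = -log(0.00115) = 2.94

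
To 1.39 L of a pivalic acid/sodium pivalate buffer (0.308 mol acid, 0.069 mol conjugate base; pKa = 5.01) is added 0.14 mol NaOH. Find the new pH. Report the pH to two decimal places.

After neutralization: n((CH3)3CCOOH) = 0.168 mol, n((CH3)3CCOO-) = 0.209 mol.
pH = pKa + log([A⁻]/[HA]) = 5.01 + log(0.209/0.168) = 5.01 +0.095

pH = 5.10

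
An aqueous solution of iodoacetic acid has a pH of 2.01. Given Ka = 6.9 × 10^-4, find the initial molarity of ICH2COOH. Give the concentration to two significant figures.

C₀ = 1.5 × 10^-1 M

[H+] = 10^(-2.01) = 9.77 × 10^-3 M = x
Ka = x²/(C₀ − x) ⇒ C₀ = x + x²/Ka
C₀ = 9.77 × 10^-3 + (9.77 × 10^-3)²/(6.9 × 10^-4) = 1.48 × 10^-1 M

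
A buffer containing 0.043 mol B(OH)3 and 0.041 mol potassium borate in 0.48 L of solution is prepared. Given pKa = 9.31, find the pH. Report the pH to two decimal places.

pH = 9.29

Henderson–Hasselbalch: pH = pKa + log([B(OH)4-]/[B(OH)3]) = 9.31 + log(0.041/0.043)
pH = 9.31 + (-0.021) = 9.29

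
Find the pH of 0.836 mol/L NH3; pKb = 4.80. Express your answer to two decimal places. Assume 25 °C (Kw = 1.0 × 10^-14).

NH3 + H2O ⇌ NH4+ + OH-
Kb = 10^(−4.80) = 1.58 × 10^-5
Kb = [OH-]²/(0.836 − [OH-]) = 1.58 × 10^-5
Neglecting [OH-] in the denominator: [OH-] = √(1.58 × 10^-5 × 0.836) = 3.63 × 10^-3 M
pOH = 2.44, so pH = 14.00 − pOH = 11.56

pH = 11.56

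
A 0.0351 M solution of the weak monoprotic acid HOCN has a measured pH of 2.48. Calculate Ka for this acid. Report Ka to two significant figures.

[H+] = 10^(-2.48) = 3.31 × 10^-3 M
At equilibrium [HA] = 0.0351 − 3.31 × 10^-3 = 3.18 × 10^-2 M
Ka = [H+][A-]/[HA] = (3.31 × 10^-3)² / 3.18 × 10^-2 = 3.4 × 10^-4

Ka = 3.4 × 10^-4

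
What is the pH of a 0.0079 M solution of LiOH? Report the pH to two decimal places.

pH = 11.90

LiOH is a strong base; [OH-] = 0.0079 M.
pOH = -log(0.0079) = 2.10
pH = 14.00 - 2.10 = 11.90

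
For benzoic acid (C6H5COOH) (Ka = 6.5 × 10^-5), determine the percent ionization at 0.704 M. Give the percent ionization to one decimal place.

C6H5COOH ⇌ C6H5COO- + H+; let x = [H+] at equilibrium.
x ≈ √(Ka·C₀) = √(6.5 × 10^-5 × 0.704) = 6.76 × 10^-3 M
Fraction ionized = 6.76 × 10^-3 / 0.704 = 0.0096 → 1.0%

1.0%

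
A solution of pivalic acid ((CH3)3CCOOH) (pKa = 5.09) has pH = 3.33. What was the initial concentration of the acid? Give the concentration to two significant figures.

C₀ = 2.7 × 10^-2 M

[H+] = 10^(-3.33) = 4.68 × 10^-4 M = x
Ka = 10^(−5.09) = 8.13 × 10^-6
Ka = x²/(C₀ − x) ⇒ C₀ = x + x²/Ka
C₀ = 4.68 × 10^-4 + (4.68 × 10^-4)²/(8.13 × 10^-6) = 2.74 × 10^-2 M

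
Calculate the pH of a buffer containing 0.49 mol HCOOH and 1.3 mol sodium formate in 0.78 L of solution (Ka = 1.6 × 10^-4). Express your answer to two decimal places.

pKa = −log(1.6 × 10^-4) = 3.796
Henderson–Hasselbalch: pH = pKa + log([HCOO-]/[HCOOH]) = 3.796 + log(1.3/0.49)
pH = 3.796 + (+0.424) = 4.22

pH = 4.22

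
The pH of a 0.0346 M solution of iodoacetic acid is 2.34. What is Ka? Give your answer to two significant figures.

[H+] = 10^(-2.34) = 4.57 × 10^-3 M
At equilibrium [HA] = 0.0346 − 4.57 × 10^-3 = 3.00 × 10^-2 M
Ka = [H+][A-]/[HA] = (4.57 × 10^-3)² / 3.00 × 10^-2 = 7.0 × 10^-4

Ka = 7.0 × 10^-4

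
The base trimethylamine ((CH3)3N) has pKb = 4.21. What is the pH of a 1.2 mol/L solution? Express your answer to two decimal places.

pH = 11.93

(CH3)3N + H2O ⇌ (CH3)3NH+ + OH-
Kb = 10^(−4.21) = 6.17 × 10^-5
From the ICE table, Kb = [OH-]²/(1.2 − [OH-]) = 6.17 × 10^-5.
Since Kb ≪ C₀, [OH-] ≈ √(Kb·C₀) = 8.60 × 10^-3 M.
Check: 0.72% ionized — well under 5%, approximation valid.
pOH = 2.07, so pH = 14.00 − pOH = 11.93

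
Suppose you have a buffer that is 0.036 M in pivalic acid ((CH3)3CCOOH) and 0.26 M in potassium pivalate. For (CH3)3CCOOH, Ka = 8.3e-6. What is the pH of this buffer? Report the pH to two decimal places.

pKa = −log(8.3 × 10^-6) = 5.081
Henderson–Hasselbalch: pH = pKa + log([(CH3)3CCOO-]/[(CH3)3CCOOH]) = 5.081 + log(0.26/0.036)
pH = 5.081 + (+0.859) = 5.94

pH = 5.94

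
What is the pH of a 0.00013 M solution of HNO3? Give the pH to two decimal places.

HNO3 is a strong acid and dissociates completely, so [H+] = 0.00013 M.
pH = -log(0.00013) = 3.89

pH = 3.89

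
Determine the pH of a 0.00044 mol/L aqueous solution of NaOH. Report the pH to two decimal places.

pH = 10.64

NaOH is a strong base; [OH-] = 0.00044 M.
pOH = -log(0.00044) = 3.36
pH = 14.00 - 3.36 = 10.64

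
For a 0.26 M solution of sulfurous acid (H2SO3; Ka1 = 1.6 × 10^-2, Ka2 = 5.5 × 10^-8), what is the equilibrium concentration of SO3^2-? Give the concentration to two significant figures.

First ionization gives [H+] ≈ [HSO3-] = 5.70 × 10^-2 M.
Second step: Ka2 = [H+][SO3^2-]/[HSO3-] ≈ [SO3^2-] (since [H+] ≈ [HSO3-]).
So [SO3^2-] ≈ Ka2.

5.5 × 10^-8 M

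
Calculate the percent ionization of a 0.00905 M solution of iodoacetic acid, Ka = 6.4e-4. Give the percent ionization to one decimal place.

ICH2COOH ⇌ ICH2COO- + H+; let x = [H+] at equilibrium.
Ka = x²/(C₀ − x); solving the quadratic gives x = 2.11 × 10^-3 M.
Fraction ionized = 2.11 × 10^-3 / 0.00905 = 0.2331 → 23.3%

23.3%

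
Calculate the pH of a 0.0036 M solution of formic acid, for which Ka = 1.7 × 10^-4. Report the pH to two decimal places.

pH = 3.15

HCOOH ⇌ HCOO- + H+
Let x = [H+] at equilibrium. Ka = x²/(0.0036 − x).
The 5% rule fails; solving x² + Ka·x − Ka·C₀ = 0 exactly:
x = [−0.00017 + √(0.00017² + 2.45e-06)]/2 = 7.02 × 10^-4 M
pH = −log(7.02 × 10^-4) = 3.15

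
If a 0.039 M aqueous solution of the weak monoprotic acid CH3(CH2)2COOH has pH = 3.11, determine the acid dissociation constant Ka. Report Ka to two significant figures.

[H+] = 10^(-3.11) = 7.76 × 10^-4 M
At equilibrium [HA] = 0.039 − 7.76 × 10^-4 = 3.82 × 10^-2 M
Ka = [H+][A-]/[HA] = (7.76 × 10^-4)² / 3.82 × 10^-2 = 1.6 × 10^-5

Ka = 1.6 × 10^-5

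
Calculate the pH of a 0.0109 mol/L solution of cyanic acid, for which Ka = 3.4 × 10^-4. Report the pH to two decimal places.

pH = 2.75

HOCN ⇌ OCN- + H+
From the ICE table, Ka = x²/(0.0109 − x) = 3.4 × 10^-4.
x is not negligible relative to C₀; solve x² + 0.00034·x − 3.71e-06 = 0.
x = (−Ka + √(Ka² + 4·Ka·C₀))/2 = 1.76 × 10^-3 M
pH = −log[H+] = −log(1.76 × 10^-3) = 2.75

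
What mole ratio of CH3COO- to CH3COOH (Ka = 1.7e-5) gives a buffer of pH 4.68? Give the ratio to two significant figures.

pKa = -log(1.7 × 10^-5) = 4.770
pH = pKa + log(r) ⇒ log(r) = 4.68 − 4.770 = -0.090
r = [CH3COO-]/[CH3COOH] = 10^(-0.090) = 0.813

ratio = 0.81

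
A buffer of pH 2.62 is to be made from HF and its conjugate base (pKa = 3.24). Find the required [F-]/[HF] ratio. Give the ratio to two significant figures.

ratio = 0.24

pH = pKa + log(r) ⇒ log(r) = 2.62 − 3.24 = -0.62
r = [F-]/[HF] = 10^(-0.62) = 0.24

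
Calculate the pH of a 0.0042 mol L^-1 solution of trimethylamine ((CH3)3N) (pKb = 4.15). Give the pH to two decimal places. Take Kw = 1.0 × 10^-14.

pH = 10.71

(CH3)3N + H2O ⇌ (CH3)3NH+ + OH-
Kb = 10^(−4.15) = 7.08 × 10^-5
From the ICE table, Kb = x²/(0.0042 − x) = 7.08 × 10^-5.
Here C₀/Kb ≈ 59.3, so the small-x approximation fails. Use the quadratic:
x = [−7.08e-05 + √(7.08e-05² + 1.19e-06)]/2 = 5.11 × 10^-4 M
pOH = 3.29, so pH = 14.00 − pOH = 10.71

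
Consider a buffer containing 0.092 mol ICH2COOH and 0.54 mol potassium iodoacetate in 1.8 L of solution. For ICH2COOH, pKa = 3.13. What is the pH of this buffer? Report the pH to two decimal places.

Using pH = pKa + log([base]/[acid]) with [base]/[acid] = 0.54/0.092:
pH = 3.13 + (+0.769) = 3.90

pH = 3.90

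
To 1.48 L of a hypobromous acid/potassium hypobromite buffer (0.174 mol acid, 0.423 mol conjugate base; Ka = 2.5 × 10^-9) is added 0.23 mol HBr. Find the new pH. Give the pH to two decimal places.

pH = 8.28

After neutralization: n(HOBr) = 0.404 mol, n(OBr-) = 0.193 mol.
pKa = −log(2.5 × 10^-9) = 8.602
pH = pKa + log(n_OBr-/n_HOBr) = 8.602 + log(0.193/0.404) = 8.602 + (-0.321)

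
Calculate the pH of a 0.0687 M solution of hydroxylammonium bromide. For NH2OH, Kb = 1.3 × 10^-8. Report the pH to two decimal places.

NH3OH+ is the conjugate acid of the weak base NH2OH.
Ka = Kw/Kb = 1.0×10^-14 / 1.3 × 10^-8 = 7.69 × 10^-7
Ka = x²/(0.0687 − x) = 7.69 × 10^-7
Neglecting x in the denominator: x = √(7.69 × 10^-7 × 0.0687) = 2.30 × 10^-4 M
pH = −log[H+] = −log(2.30 × 10^-4) = 3.64

pH = 3.64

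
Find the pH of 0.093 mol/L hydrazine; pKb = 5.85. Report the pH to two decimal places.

pH = 10.56

N2H4 + H2O ⇌ N2H5+ + OH-
Kb = 10^(−5.85) = 1.41 × 10^-6
From the ICE table, Kb = [OH-]²/(0.093 − [OH-]) = 1.41 × 10^-6.
Assume [OH-] ≪ 0.093: [OH-] ≈ √(1.41 × 10^-6 × 0.093) = 3.62 × 10^-4 M
([OH-]/C₀ = 0.39% < 5%, so the approximation holds.)
pOH = −log(3.62 × 10^-4) = 3.44; pH = 14.00 − 3.44 = 10.56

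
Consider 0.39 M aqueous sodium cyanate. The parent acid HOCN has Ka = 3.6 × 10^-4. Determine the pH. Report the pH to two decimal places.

pH = 8.52

OCN- is the conjugate base of the weak acid HOCN.
Kb = Kw/Ka = 1.0×10^-14 / 3.6 × 10^-4 = 2.78 × 10^-11
Kb = [OH-]²/(0.39 − [OH-]) = 2.78 × 10^-11
Neglecting [OH-] in the denominator: [OH-] = √(2.78 × 10^-11 × 0.39) = 3.29 × 10^-6 M
pOH = −log(3.29 × 10^-6) = 5.48; pH = 14.00 − 5.48 = 8.52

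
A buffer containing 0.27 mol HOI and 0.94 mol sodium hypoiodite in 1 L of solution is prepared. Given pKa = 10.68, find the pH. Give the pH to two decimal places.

Henderson–Hasselbalch: pH = pKa + log([OI-]/[HOI]) = 10.68 + log(0.94/0.27)
pH = 10.68 + (+0.542) = 11.22

pH = 11.22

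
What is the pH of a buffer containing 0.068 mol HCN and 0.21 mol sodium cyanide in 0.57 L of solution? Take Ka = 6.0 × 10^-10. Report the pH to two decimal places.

pKa = −log(6.0 × 10^-10) = 9.222
pH = pKa + log([A⁻]/[HA]) = 9.222 + log(0.21/0.068)
pH = 9.222 + (+0.490) = 9.71

pH = 9.71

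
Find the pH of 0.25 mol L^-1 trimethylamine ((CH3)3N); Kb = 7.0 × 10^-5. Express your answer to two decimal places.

(CH3)3N + H2O ⇌ (CH3)3NH+ + OH-
Let x = [OH-] at equilibrium. Kb = x²/(0.25 − x).
Since Kb ≪ C₀, x ≈ √(Kb·C₀) = 4.18 × 10^-3 M.
(x/C₀ = 1.7% < 5%, so the approximation holds.)
pOH = 2.38, so pH = 14.00 − pOH = 11.62

pH = 11.62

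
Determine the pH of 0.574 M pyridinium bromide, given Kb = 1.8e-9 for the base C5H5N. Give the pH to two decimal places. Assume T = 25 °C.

C5H5NH+ is the conjugate acid of the weak base C5H5N.
Ka = Kw/Kb = 1.0×10^-14 / 1.8 × 10^-9 = 5.56 × 10^-6
Ka = x²/(0.574 − x) = 5.56 × 10^-6
Since Ka ≪ C₀, x ≈ √(Ka·C₀) = 1.79 × 10^-3 M.
pH = −log[H+] = −log(1.79 × 10^-3) = 2.75

pH = 2.75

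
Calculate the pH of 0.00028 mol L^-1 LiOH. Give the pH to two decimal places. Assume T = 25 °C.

pH = 10.45

LiOH is a strong base; [OH-] = 0.00028 M.
pOH = -log(0.00028) = 3.55
pH = 14.00 - 3.55 = 10.45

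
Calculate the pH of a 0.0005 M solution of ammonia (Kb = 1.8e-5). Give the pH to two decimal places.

pH = 9.94

NH3 + H2O ⇌ NH4+ + OH-
Let x = [OH-] at equilibrium. Kb = x²/(0.0005 − x).
The 5% rule fails; solving x² + Kb·x − Kb·C₀ = 0 exactly:
x = (−Kb + √(Kb² + 4·Kb·C₀))/2 = 8.63 × 10^-5 M
pOH = −log(8.63 × 10^-5) = 4.06; pH = 14.00 − 4.06 = 9.94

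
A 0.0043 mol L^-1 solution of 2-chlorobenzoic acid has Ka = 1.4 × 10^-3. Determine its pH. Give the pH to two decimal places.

pH = 2.73

ClC6H4COOH ⇌ ClC6H4COO- + H+
Let x = [H+] at equilibrium. Ka = x²/(0.0043 − x).
Here C₀/Ka ≈ 3.07, so the small-x approximation fails. Use the quadratic:
x = [−0.0014 + √(0.0014² + 2.41e-05)]/2 = 1.85 × 10^-3 M
pH = −log(1.85 × 10^-3) = 2.73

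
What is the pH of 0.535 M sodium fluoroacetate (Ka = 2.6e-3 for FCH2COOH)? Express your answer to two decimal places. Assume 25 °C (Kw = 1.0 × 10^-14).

FCH2COO- is the conjugate base of the weak acid FCH2COOH.
Kb = Kw/Ka = 1.0×10^-14 / 2.6 × 10^-3 = 3.85 × 10^-12
From the ICE table, Kb = x²/(0.535 − x) = 3.85 × 10^-12.
Since Kb ≪ C₀, x ≈ √(Kb·C₀) = 1.44 × 10^-6 M.
(x/C₀ = 0.00027% < 5%, so the approximation holds.)
pOH = −log(1.44 × 10^-6) = 5.84; pH = 14.00 − 5.84 = 8.16

pH = 8.16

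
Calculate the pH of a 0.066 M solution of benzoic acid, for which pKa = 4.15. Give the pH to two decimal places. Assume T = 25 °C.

pH = 2.67

C6H5COOH ⇌ C6H5COO- + H+
Ka = 10^(−4.15) = 7.08 × 10^-5
From the ICE table, Ka = x²/(0.066 − x) = 7.08 × 10^-5.
Neglecting x in the denominator: x = √(7.08 × 10^-5 × 0.066) = 2.16 × 10^-3 M
Check: 3.3% ionized — well under 5%, approximation valid.
pH = −log[H+] = −log(2.16 × 10^-3) = 2.67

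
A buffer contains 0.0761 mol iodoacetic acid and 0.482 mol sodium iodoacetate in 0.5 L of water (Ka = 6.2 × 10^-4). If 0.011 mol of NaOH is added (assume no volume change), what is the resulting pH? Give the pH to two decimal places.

pH = 4.09

OH- converts ICH2COOH to ICH2COO-: ICH2COOH → 0.0651 mol, ICH2COO- → 0.493 mol.
pKa = −log(6.2 × 10^-4) = 3.208
Henderson–Hasselbalch with mole ratio 0.493/0.0651: pH = 3.208 + (+0.879)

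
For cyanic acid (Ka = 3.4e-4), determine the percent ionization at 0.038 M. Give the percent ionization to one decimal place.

HOCN ⇌ OCN- + H+; let x = [H+] at equilibrium.
Solve x² + 0.00034x − 1.29e-05 = 0 → x = 3.43 × 10^-3 M
% ionization = x/C₀ × 100% = 3.43 × 10^-3/0.038 × 100% = 9.0%

9.0%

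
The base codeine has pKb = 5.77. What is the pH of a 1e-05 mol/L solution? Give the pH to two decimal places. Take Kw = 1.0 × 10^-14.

C18H21NO3 + H2O ⇌ C18H22NO3+ + OH-
Kb = 10^(−5.77) = 1.70 × 10^-6
From the ICE table, Kb = x²/(1e-05 − x) = 1.70 × 10^-6.
Here C₀/Kb ≈ 5.88, so the small-x approximation fails. Use the quadratic:
x = (−Kb + √(Kb² + 4·Kb·C₀))/2 = 3.36 × 10^-6 M
pOH = −log(3.36 × 10^-6) = 5.47; pH = 14.00 − 5.47 = 8.53

pH = 8.53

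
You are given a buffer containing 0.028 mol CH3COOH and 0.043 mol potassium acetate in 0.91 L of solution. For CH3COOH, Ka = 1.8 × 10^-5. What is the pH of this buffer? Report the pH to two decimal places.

pKa = −log(1.8 × 10^-5) = 4.745
pH = pKa + log([A⁻]/[HA]) = 4.745 + log(0.043/0.028)
pH = 4.745 + (+0.186) = 4.93

pH = 4.93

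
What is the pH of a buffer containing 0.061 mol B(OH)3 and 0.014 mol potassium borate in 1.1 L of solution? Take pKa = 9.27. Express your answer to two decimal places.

pH = 8.63

Using pH = pKa + log([base]/[acid]) with [base]/[acid] = 0.014/0.061:
pH = 9.27 + (-0.639) = 8.63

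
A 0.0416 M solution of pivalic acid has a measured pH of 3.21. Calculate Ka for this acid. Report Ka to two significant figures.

Ka = 9.3 × 10^-6

[H+] = 10^(-3.21) = 6.17 × 10^-4 M
At equilibrium [HA] = 0.0416 − 6.17 × 10^-4 = 4.10 × 10^-2 M
Ka = [H+][A-]/[HA] = (6.17 × 10^-4)² / 4.10 × 10^-2 = 9.3 × 10^-6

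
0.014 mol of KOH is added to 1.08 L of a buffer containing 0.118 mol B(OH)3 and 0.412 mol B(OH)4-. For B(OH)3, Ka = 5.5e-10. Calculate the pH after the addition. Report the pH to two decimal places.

After neutralization: n(B(OH)3) = 0.104 mol, n(B(OH)4-) = 0.426 mol.
pKa = −log(5.5 × 10^-10) = 9.260
pH = pKa + log([A⁻]/[HA]) = 9.260 + log(0.426/0.104) = 9.260 +0.612

pH = 9.87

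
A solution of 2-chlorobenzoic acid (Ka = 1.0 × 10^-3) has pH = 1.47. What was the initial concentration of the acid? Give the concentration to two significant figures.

C₀ = 1.2 M

[H+] = 10^(-1.47) = 3.39 × 10^-2 M = x
Ka = x²/(C₀ − x) ⇒ C₀ = x + x²/Ka
C₀ = 3.39 × 10^-2 + (3.39 × 10^-2)²/(1.0 × 10^-3) = 1.18 M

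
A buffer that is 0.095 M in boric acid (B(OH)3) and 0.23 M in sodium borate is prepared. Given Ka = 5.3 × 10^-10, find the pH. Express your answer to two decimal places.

pH = 9.66

pKa = −log(5.3 × 10^-10) = 9.276
Using pH = pKa + log([base]/[acid]) with [base]/[acid] = 0.23/0.095:
pH = 9.276 + (+0.384) = 9.66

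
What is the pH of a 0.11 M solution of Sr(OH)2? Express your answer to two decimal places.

pH = 13.34

Sr(OH)2 is a strong base (each formula unit releases 2 OH-); [OH-] = 0.22 M.
pOH = -log(0.22) = 0.66
pH = 14.00 - 0.66 = 13.34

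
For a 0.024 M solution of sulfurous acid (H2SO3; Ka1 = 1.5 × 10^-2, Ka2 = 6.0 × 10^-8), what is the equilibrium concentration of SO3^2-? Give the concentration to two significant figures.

First ionization gives [H+] ≈ [HSO3-] = 1.29 × 10^-2 M.
Second step: Ka2 = [H+][SO3^2-]/[HSO3-] ≈ [SO3^2-] (since [H+] ≈ [HSO3-]).
So [SO3^2-] ≈ Ka2.

6.0 × 10^-8 M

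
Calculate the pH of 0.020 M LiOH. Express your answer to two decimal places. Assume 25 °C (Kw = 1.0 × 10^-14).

LiOH is a strong base; [OH-] = 0.02 M.
pOH = -log(0.02) = 1.70
pH = 14.00 - 1.70 = 12.30

pH = 12.30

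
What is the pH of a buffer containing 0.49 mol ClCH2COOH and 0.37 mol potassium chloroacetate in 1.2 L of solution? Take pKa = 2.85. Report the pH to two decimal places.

pH = 2.73

pH = pKa + log([A⁻]/[HA]) = 2.85 + log(0.37/0.49)
pH = 2.85 + (-0.122) = 2.73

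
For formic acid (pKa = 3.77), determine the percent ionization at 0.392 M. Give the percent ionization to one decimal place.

2.1%

HCOOH ⇌ HCOO- + H+; let x = [H+] at equilibrium.
Ka = 10^(−3.77) = 1.70 × 10^-4
x ≈ √(Ka·C₀) = √(1.70 × 10^-4 × 0.392) = 8.16 × 10^-3 M
% ionization = x/C₀ × 100% = 8.16 × 10^-3/0.392 × 100% = 2.1%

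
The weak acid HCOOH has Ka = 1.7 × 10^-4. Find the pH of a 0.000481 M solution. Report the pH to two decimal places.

pH = 3.67

HCOOH ⇌ HCOO- + H+
Ka = x²/(0.000481 − x) = 1.7 × 10^-4
Here C₀/Ka ≈ 2.83, so the small-x approximation fails. Use the quadratic:
x = (−Ka + √(Ka² + 4·Ka·C₀))/2 = 2.13 × 10^-4 M
pH = −log(2.13 × 10^-4) = 3.67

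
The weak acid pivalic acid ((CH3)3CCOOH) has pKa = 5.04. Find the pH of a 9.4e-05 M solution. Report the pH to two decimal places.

(CH3)3CCOOH ⇌ (CH3)3CCOO- + H+
Ka = 10^(−5.04) = 9.12 × 10^-6
From the ICE table, Ka = [H+]²/(9.4e-05 − [H+]) = 9.12 × 10^-6.
Here C₀/Ka ≈ 10.3, so the small-[H+] approximation fails. Use the quadratic:
[H+] = [−9.12e-06 + √(9.12e-06² + 3.43e-09)]/2 = 2.51 × 10^-5 M
pH = −log(2.51 × 10^-5) = 4.60

pH = 4.60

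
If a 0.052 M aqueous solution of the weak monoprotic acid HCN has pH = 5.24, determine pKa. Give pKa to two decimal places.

pKa = 9.20

[H+] = 10^(-5.24) = 5.75 × 10^-6 M
At equilibrium [HA] = 0.052 − 5.75 × 10^-6 = 5.20 × 10^-2 M
Ka = [H+][A-]/[HA] = (5.75 × 10^-6)² / 5.20 × 10^-2 = 6.36 × 10^-10
pKa = -log(6.36 × 10^-10) = 9.20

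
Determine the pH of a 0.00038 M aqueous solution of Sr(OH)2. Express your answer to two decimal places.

Sr(OH)2 is a strong base (each formula unit releases 2 OH-); [OH-] = 0.00076 M.
pOH = -log(0.00076) = 3.12
pH = 14.00 - 3.12 = 10.88

pH = 10.88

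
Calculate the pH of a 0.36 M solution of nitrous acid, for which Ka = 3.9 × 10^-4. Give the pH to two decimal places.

pH = 1.93

HNO2 ⇌ NO2- + H+
From the ICE table, Ka = [H+]²/(0.36 − [H+]) = 3.9 × 10^-4.
Since Ka ≪ C₀, [H+] ≈ √(Ka·C₀) = 1.18 × 10^-2 M.
Check: 3.3% ionized — well under 5%, approximation valid.
pH = −log(1.18 × 10^-2) = 1.93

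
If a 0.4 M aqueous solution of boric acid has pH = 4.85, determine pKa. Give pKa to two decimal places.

[H+] = 10^(-4.85) = 1.41 × 10^-5 M
At equilibrium [HA] = 0.4 − 1.41 × 10^-5 = 4.00 × 10^-1 M
Ka = [H+][A-]/[HA] = (1.41 × 10^-5)² / 4.00 × 10^-1 = 4.97 × 10^-10
pKa = -log(4.97 × 10^-10) = 9.30

pKa = 9.30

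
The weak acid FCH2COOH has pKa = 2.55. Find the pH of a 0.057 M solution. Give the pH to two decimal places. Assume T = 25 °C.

FCH2COOH ⇌ FCH2COO- + H+
Ka = 10^(−2.55) = 2.82 × 10^-3
From the ICE table, Ka = [H+]²/(0.057 − [H+]) = 2.82 × 10^-3.
The 5% rule fails; solving [H+]² + Ka·[H+] − Ka·C₀ = 0 exactly:
[H+] = [−0.00282 + √(0.00282² + 0.000643)]/2 = 1.13 × 10^-2 M
pH = −log(1.13 × 10^-2) = 1.95

pH = 1.95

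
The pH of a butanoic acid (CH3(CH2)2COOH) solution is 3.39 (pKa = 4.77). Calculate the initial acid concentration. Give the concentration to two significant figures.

[H+] = 10^(-3.39) = 4.07 × 10^-4 M = x
Ka = 10^(−4.77) = 1.70 × 10^-5
Ka = x²/(C₀ − x) ⇒ C₀ = x + x²/Ka
C₀ = 4.07 × 10^-4 + (4.07 × 10^-4)²/(1.70 × 10^-5) = 1.02 × 10^-2 M

C₀ = 1.0 × 10^-2 M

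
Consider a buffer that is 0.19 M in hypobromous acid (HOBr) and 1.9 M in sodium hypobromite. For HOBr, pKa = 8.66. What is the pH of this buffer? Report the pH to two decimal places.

pH = 9.66

Henderson–Hasselbalch: pH = pKa + log([OBr-]/[HOBr]) = 8.66 + log(1.9/0.19)
pH = 8.66 + (+1.000) = 9.66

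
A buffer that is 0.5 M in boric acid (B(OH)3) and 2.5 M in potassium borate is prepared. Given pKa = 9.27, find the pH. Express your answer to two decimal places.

Henderson–Hasselbalch: pH = pKa + log([B(OH)4-]/[B(OH)3]) = 9.27 + log(2.5/0.5)
pH = 9.27 + (+0.699) = 9.97

pH = 9.97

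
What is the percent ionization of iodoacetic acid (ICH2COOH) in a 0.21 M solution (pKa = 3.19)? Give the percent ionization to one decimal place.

ICH2COOH ⇌ ICH2COO- + H+; let x = [H+] at equilibrium.
Ka = 10^(−3.19) = 6.46 × 10^-4
Ka = x²/(C₀ − x); solving the quadratic gives x = 1.13 × 10^-2 M.
% ionization = x/C₀ × 100% = 1.13 × 10^-2/0.21 × 100% = 5.4%

5.4%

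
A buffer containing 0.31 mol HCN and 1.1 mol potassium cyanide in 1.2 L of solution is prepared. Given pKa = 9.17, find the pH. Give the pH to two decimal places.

pH = pKa + log([A⁻]/[HA]) = 9.17 + log(1.1/0.31)
pH = 9.17 + (+0.550) = 9.72

pH = 9.72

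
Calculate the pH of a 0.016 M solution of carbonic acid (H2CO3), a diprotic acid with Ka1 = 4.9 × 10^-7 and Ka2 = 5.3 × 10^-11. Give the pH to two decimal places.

pH = 4.05

Ka1 ≫ Ka2, so treat the first dissociation as the only significant source of H+.
Ka1 = x²/(0.016 − x) = 4.9 × 10^-7
x ≈ √(4.9 × 10^-7 × 0.016) = 8.85 × 10^-5 M
pH = −log(8.85 × 10^-5) = 4.05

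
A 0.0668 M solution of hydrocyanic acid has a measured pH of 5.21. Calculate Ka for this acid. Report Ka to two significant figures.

[H+] = 10^(-5.21) = 6.17 × 10^-6 M
At equilibrium [HA] = 0.0668 − 6.17 × 10^-6 = 6.68 × 10^-2 M
Ka = [H+][A-]/[HA] = (6.17 × 10^-6)² / 6.68 × 10^-2 = 5.7 × 10^-10

Ka = 5.7 × 10^-10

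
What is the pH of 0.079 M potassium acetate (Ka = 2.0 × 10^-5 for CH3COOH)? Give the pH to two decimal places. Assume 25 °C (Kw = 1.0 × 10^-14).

pH = 8.80

CH3COO- is the conjugate base of the weak acid CH3COOH.
Kb = Kw/Ka = 1.0×10^-14 / 2.0 × 10^-5 = 5.00 × 10^-10
Kb = x²/(0.079 − x) = 5.00 × 10^-10
Neglecting x in the denominator: x = √(5.00 × 10^-10 × 0.079) = 6.28 × 10^-6 M
pOH = 5.20, so pH = 14.00 − pOH = 8.80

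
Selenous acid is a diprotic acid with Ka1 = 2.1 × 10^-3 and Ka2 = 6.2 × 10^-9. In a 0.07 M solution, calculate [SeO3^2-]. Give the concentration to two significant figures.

6.2 × 10^-9 M

First ionization gives [H+] ≈ [HSeO3-] = 1.11 × 10^-2 M.
Second step: Ka2 = [H+][SeO3^2-]/[HSeO3-] ≈ [SeO3^2-] (since [H+] ≈ [HSeO3-]).
So [SeO3^2-] ≈ Ka2.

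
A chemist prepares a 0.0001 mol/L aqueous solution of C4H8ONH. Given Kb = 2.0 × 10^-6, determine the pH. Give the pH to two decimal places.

C4H8ONH + H2O ⇌ C4H8ONH2+ + OH-
Kb = x²/(0.0001 − x) = 2.0 × 10^-6
The 5% rule fails; solving x² + Kb·x − Kb·C₀ = 0 exactly:
x = [−2e-06 + √(2e-06² + 8e-10)]/2 = 1.32 × 10^-5 M
pOH = −log(1.32 × 10^-5) = 4.88; pH = 14.00 − 4.88 = 9.12

pH = 9.12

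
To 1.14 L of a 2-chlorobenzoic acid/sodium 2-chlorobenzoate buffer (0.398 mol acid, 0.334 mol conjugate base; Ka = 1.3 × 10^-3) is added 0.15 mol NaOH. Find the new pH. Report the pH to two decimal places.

OH- converts ClC6H4COOH to ClC6H4COO-: ClC6H4COOH → 0.248 mol, ClC6H4COO- → 0.484 mol.
pKa = −log(1.3 × 10^-3) = 2.886
Henderson–Hasselbalch with mole ratio 0.484/0.248: pH = 2.886 + (+0.290)

pH = 3.18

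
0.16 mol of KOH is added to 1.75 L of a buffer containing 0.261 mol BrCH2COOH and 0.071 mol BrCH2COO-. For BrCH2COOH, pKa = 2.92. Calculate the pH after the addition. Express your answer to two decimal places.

pH = 3.28

After neutralization: n(BrCH2COOH) = 0.101 mol, n(BrCH2COO-) = 0.231 mol.
pH = pKa + log([A⁻]/[HA]) = 2.92 + log(0.231/0.101) = 2.92 +0.359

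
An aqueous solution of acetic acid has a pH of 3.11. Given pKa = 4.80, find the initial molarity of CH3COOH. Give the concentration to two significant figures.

[H+] = 10^(-3.11) = 7.76 × 10^-4 M = x
Ka = 10^(−4.80) = 1.58 × 10^-5
Ka = x²/(C₀ − x) ⇒ C₀ = x + x²/Ka
C₀ = 7.76 × 10^-4 + (7.76 × 10^-4)²/(1.58 × 10^-5) = 3.89 × 10^-2 M

C₀ = 3.9 × 10^-2 M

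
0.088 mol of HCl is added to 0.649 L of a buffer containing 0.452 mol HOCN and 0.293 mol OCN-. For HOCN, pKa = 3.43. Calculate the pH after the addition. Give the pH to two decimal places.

Added H+ converts OCN- to HOCN: HOCN → 0.54 mol, OCN- → 0.205 mol.
pH = pKa + log([A⁻]/[HA]) = 3.43 + log(0.205/0.54) = 3.43 -0.421

pH = 3.01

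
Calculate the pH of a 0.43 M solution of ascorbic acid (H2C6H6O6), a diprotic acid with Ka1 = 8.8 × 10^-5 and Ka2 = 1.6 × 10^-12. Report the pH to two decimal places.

pH = 2.21

Since Ka1 ≫ Ka2, the first ionization dominates [H+].
Ka1 = x²/(0.43 − x) = 8.8 × 10^-5
x ≈ √(8.8 × 10^-5 × 0.43) = 6.15 × 10^-3 M
pH = −log(6.15 × 10^-3) = 2.21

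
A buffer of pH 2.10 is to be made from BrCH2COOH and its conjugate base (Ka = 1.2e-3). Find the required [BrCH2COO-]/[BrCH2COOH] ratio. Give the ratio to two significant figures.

ratio = 0.15

pKa = -log(1.2 × 10^-3) = 2.921
pH = pKa + log(r) ⇒ log(r) = 2.10 − 2.921 = -0.821
r = [BrCH2COO-]/[BrCH2COOH] = 10^(-0.821) = 0.151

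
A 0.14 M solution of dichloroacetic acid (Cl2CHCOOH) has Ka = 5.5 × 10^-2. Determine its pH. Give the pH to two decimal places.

Cl2CHCOOH ⇌ Cl2CHCOO- + H+
Let x = [H+] at equilibrium. Ka = x²/(0.14 − x).
Here C₀/Ka ≈ 2.55, so the small-x approximation fails. Use the quadratic:
x = (−Ka + √(Ka² + 4·Ka·C₀))/2 = 6.45 × 10^-2 M
pH = −log[H+] = −log(6.45 × 10^-2) = 1.19

pH = 1.19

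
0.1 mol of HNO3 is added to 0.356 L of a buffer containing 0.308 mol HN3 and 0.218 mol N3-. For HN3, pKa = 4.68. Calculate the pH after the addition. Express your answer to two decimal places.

pH = 4.14

After neutralization: n(HN3) = 0.408 mol, n(N3-) = 0.118 mol.
pH = pKa + log(n_N3-/n_HN3) = 4.68 + log(0.118/0.408) = 4.68 + (-0.539)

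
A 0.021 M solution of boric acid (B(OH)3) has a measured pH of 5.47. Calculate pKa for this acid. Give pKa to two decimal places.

[H+] = 10^(-5.47) = 3.39 × 10^-6 M
At equilibrium [HA] = 0.021 − 3.39 × 10^-6 = 2.10 × 10^-2 M
Ka = [H+][A-]/[HA] = (3.39 × 10^-6)² / 2.10 × 10^-2 = 5.47 × 10^-10
pKa = -log(5.47 × 10^-10) = 9.26

pKa = 9.26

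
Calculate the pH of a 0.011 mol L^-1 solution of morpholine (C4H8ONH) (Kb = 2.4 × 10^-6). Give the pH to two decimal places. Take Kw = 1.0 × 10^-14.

C4H8ONH + H2O ⇌ C4H8ONH2+ + OH-
Let x = [OH-] at equilibrium. Kb = x²/(0.011 − x).
Neglecting x in the denominator: x = √(2.4 × 10^-6 × 0.011) = 1.62 × 10^-4 M
pOH = 3.79, so pH = 14.00 − pOH = 10.21

pH = 10.21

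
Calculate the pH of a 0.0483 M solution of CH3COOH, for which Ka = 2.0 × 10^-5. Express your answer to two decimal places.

pH = 3.01

CH3COOH ⇌ CH3COO- + H+
Ka = x²/(0.0483 − x) = 2.0 × 10^-5
Assume x ≪ 0.0483: x ≈ √(2.0 × 10^-5 × 0.0483) = 9.83 × 10^-4 M
pH = −log(9.83 × 10^-4) = 3.01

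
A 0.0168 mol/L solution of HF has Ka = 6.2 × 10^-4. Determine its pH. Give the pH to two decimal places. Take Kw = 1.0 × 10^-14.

pH = 2.53

HF ⇌ F- + H+
Ka = x²/(0.0168 − x) = 6.2 × 10^-4
Here C₀/Ka ≈ 27.1, so the small-x approximation fails. Use the quadratic:
x = [−0.00062 + √(0.00062² + 4.17e-05)]/2 = 2.93 × 10^-3 M
pH = −log[H+] = −log(2.93 × 10^-3) = 2.53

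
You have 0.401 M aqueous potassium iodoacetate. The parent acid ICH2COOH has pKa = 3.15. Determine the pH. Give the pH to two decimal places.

pH = 8.38

ICH2COO- is the conjugate base of the weak acid ICH2COOH.
Ka = 10^(−3.15) = 7.08 × 10^-4
Kb = Kw/Ka = 1.0×10^-14 / 7.08 × 10^-4 = 1.41 × 10^-11
From the ICE table, Kb = [OH-]²/(0.401 − [OH-]) = 1.41 × 10^-11.
Since Kb ≪ C₀, [OH-] ≈ √(Kb·C₀) = 2.38 × 10^-6 M.
Check: 0.00059% ionized — well under 5%, approximation valid.
pOH = 5.62, so pH = 14.00 − pOH = 8.38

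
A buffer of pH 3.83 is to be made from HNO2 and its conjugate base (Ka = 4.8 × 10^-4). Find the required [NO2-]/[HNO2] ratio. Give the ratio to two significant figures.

ratio = 3.2

pKa = -log(4.8 × 10^-4) = 3.319
pH = pKa + log(r) ⇒ log(r) = 3.83 − 3.319 = +0.511
r = [NO2-]/[HNO2] = 10^(+0.511) = 3.24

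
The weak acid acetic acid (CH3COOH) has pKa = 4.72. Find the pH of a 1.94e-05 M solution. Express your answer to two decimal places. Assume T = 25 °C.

CH3COOH ⇌ CH3COO- + H+
Ka = 10^(−4.72) = 1.91 × 10^-5
Let x = [H+] at equilibrium. Ka = x²/(1.94e-05 − x).
x is not negligible relative to C₀; solve x² + 1.91e-05·x − 3.71e-10 = 0.
x = (−Ka + √(Ka² + 4·Ka·C₀))/2 = 1.19 × 10^-5 M
pH = −log[H+] = −log(1.19 × 10^-5) = 4.92

pH = 4.92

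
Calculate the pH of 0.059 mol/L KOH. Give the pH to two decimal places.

KOH is a strong base; [OH-] = 0.059 M.
pOH = -log(0.059) = 1.23
pH = 14.00 - 1.23 = 12.77

pH = 12.77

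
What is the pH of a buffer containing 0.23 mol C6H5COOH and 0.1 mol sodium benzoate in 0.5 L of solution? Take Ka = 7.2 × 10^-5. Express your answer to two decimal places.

pKa = −log(7.2 × 10^-5) = 4.143
Henderson–Hasselbalch: pH = pKa + log([C6H5COO-]/[C6H5COOH]) = 4.143 + log(0.1/0.23)
pH = 4.143 + (-0.362) = 3.78

pH = 3.78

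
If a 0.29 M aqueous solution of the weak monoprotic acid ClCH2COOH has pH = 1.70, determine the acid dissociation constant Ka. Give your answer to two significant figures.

Ka = 1.5 × 10^-3

[H+] = 10^(-1.70) = 2.00 × 10^-2 M
At equilibrium [HA] = 0.29 − 2.00 × 10^-2 = 2.70 × 10^-1 M
Ka = [H+][A-]/[HA] = (2.00 × 10^-2)² / 2.70 × 10^-1 = 1.5 × 10^-3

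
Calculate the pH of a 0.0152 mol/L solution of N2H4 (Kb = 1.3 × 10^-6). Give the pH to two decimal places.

N2H4 + H2O ⇌ N2H5+ + OH-
From the ICE table, Kb = x²/(0.0152 − x) = 1.3 × 10^-6.
Since Kb ≪ C₀, x ≈ √(Kb·C₀) = 1.41 × 10^-4 M.
Check: 0.92% ionized — well under 5%, approximation valid.
pOH = −log(1.41 × 10^-4) = 3.85; pH = 14.00 − 3.85 = 10.15

pH = 10.15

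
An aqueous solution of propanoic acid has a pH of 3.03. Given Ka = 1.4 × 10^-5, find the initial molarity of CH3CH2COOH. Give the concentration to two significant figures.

[H+] = 10^(-3.03) = 9.33 × 10^-4 M = x
Ka = x²/(C₀ − x) ⇒ C₀ = x + x²/Ka
C₀ = 9.33 × 10^-4 + (9.33 × 10^-4)²/(1.4 × 10^-5) = 6.31 × 10^-2 M

C₀ = 6.3 × 10^-2 M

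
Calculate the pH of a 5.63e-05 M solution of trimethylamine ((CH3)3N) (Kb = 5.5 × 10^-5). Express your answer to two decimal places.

(CH3)3N + H2O ⇌ (CH3)3NH+ + OH-
Kb = x²/(5.63e-05 − x) = 5.5 × 10^-5
The 5% rule fails; solving x² + Kb·x − Kb·C₀ = 0 exactly:
x = (−Kb + √(Kb² + 4·Kb·C₀))/2 = 3.46 × 10^-5 M
pOH = 4.46, so pH = 14.00 − pOH = 9.54

pH = 9.54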